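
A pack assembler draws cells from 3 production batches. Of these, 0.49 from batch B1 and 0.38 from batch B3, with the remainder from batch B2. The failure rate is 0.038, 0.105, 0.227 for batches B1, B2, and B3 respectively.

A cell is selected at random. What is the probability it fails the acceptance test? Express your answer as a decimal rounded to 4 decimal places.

P(B2) = 1 − (0.49 + 0.38) = 0.13.
P(F) = P(F|B1)·P(B1) + P(F|B2)·P(B2) + P(F|B3)·P(B3)
      = 0.038·0.49 + 0.105·0.13 + 0.227·0.38
      = 0.01862 + 0.01365 + 0.08626 = 0.11853

0.1185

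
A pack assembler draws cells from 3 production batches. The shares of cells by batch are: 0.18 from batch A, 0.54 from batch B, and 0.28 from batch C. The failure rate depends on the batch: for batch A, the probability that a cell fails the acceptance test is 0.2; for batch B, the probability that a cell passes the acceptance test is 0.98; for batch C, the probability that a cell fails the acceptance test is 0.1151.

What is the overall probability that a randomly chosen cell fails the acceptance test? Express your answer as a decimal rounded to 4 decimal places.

P(F|B) = 1 − 0.98 = 0.02.
Using total probability over the partition,
P(F) = P(F|A)·P(A) + P(F|B)·P(B) + P(F|C)·P(C)
      = 0.2·0.18 + 0.02·0.54 + 0.1151·0.28
      = 0.036 + 0.0108 + 0.032228 = 0.079028

0.0790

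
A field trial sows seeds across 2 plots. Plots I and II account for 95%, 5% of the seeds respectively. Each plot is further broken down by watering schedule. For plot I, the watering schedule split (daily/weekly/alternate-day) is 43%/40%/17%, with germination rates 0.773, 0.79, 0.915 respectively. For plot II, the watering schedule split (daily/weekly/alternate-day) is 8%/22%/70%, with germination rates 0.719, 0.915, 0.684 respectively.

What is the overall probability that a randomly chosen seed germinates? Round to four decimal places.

0.8006

P(G|I) = 0.43·0.773 + 0.4·0.79 + 0.17·0.915 = 0.33239 + 0.316 + 0.15555 = 0.80394
P(G|II) = 0.08·0.719 + 0.22·0.915 + 0.7·0.684 = 0.05752 + 0.2013 + 0.4788 = 0.73762
By total probability over the outer partition,
P(G) = 0.95·0.80394 + 0.05·0.73762
      = 0.763743 + 0.036881 = 0.800624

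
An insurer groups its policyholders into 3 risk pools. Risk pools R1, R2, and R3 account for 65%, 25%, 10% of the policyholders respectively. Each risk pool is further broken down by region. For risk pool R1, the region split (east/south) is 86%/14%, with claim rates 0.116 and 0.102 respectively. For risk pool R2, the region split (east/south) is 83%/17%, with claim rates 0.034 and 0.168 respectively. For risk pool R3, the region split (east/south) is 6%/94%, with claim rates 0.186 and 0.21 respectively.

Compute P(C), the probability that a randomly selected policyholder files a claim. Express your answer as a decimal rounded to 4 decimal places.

P(C|R1) = 0.86·0.116 + 0.14·0.102 = 0.09976 + 0.01428 = 0.11404
P(C|R2) = 0.83·0.034 + 0.17·0.168 = 0.02822 + 0.02856 = 0.05678
P(C|R3) = 0.06·0.186 + 0.94·0.21 = 0.01116 + 0.1974 = 0.20856
Then overall,
P(C) = 0.65·0.11404 + 0.25·0.05678 + 0.1·0.20856
      = 0.074126 + 0.014195 + 0.020856 = 0.109177

P(C) ≈ 0.1092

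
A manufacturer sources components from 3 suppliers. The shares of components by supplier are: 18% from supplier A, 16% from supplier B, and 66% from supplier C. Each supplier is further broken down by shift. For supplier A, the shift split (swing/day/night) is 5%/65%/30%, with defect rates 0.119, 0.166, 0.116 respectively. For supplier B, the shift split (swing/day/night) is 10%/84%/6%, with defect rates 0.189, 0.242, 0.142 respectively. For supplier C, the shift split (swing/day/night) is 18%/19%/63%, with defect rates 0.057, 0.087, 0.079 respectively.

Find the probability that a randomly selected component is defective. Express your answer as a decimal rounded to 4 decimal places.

P(D|A) = 0.05·0.119 + 0.65·0.166 + 0.3·0.116 = 0.00595 + 0.1079 + 0.0348 = 0.14865
P(D|B) = 0.1·0.189 + 0.84·0.242 + 0.06·0.142 = 0.0189 + 0.20328 + 0.00852 = 0.2307
P(D|C) = 0.18·0.057 + 0.19·0.087 + 0.63·0.079 = 0.01026 + 0.01653 + 0.04977 = 0.07656
Then overall,
P(D) = 0.18·0.14865 + 0.16·0.2307 + 0.66·0.07656
      = 0.026757 + 0.036912 + 0.0505296 = 0.1141986

0.1142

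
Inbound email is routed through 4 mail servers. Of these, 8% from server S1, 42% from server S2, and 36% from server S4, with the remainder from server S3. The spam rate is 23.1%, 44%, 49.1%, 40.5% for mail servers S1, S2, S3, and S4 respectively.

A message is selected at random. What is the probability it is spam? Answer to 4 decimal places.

P(S3) = 1 − (0.08 + 0.42 + 0.36) = 0.14.
P(S) = P(S|S1)·P(S1) + P(S|S2)·P(S2) + P(S|S3)·P(S3) + P(S|S4)·P(S4)
      = 0.231·0.08 + 0.44·0.42 + 0.491·0.14 + 0.405·0.36
      = 0.01848 + 0.1848 + 0.06874 + 0.1458 = 0.41782

P(S) ≈ 0.4178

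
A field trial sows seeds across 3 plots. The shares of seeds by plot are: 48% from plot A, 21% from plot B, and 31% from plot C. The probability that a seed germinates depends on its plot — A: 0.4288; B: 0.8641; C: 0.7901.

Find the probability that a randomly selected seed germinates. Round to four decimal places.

P(G) ≈ 0.6322

P(G) = P(G|A)·P(A) + P(G|B)·P(B) + P(G|C)·P(C)
      = 0.4288·0.48 + 0.8641·0.21 + 0.7901·0.31
      = 0.205824 + 0.181461 + 0.244931 = 0.632216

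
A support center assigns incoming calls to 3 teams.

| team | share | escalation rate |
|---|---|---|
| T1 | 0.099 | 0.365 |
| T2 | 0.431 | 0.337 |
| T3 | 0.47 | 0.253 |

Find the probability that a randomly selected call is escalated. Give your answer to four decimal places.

P(E) ≈ 0.3003

P(E) = P(E|T1)·P(T1) + P(E|T2)·P(T2) + P(E|T3)·P(T3)
      = 0.365·0.099 + 0.337·0.431 + 0.253·0.47
      = 0.036135 + 0.145247 + 0.11891 = 0.300292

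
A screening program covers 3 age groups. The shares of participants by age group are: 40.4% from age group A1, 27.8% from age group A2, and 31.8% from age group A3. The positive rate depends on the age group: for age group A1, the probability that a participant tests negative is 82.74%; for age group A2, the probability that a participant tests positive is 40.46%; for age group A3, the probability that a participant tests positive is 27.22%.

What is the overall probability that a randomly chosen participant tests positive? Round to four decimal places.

0.2688

P(T|A1) = 1 − 0.8274 = 0.1726.
Summing over the partition,
P(T) = P(T|A1)·P(A1) + P(T|A2)·P(A2) + P(T|A3)·P(A3)
      = 0.1726·0.404 + 0.4046·0.278 + 0.2722·0.318
      = 0.0697304 + 0.1124788 + 0.0865596 = 0.2687688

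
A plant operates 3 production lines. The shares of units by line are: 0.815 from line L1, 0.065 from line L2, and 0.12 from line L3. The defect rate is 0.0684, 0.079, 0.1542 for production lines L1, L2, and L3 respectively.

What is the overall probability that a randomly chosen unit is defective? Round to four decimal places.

P(D) = P(D|L1)·P(L1) + P(D|L2)·P(L2) + P(D|L3)·P(L3)
      = 0.0684·0.815 + 0.079·0.065 + 0.1542·0.12
      = 0.055746 + 0.005135 + 0.018504 = 0.079385

P(D) ≈ 0.0794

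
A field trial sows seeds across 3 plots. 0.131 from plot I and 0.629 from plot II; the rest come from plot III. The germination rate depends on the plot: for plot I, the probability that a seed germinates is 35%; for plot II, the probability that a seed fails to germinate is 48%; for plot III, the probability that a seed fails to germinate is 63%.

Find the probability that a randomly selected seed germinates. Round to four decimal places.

P(G) ≈ 0.4617

P(III) = 1 − (0.131 + 0.629) = 0.24.
P(G|II) = 1 − 0.48 = 0.52.
P(G|III) = 1 − 0.63 = 0.37.
P(G) = P(G|I)·P(I) + P(G|II)·P(II) + P(G|III)·P(III)
      = 0.35·0.131 + 0.52·0.629 + 0.37·0.24
      = 0.04585 + 0.32708 + 0.0888 = 0.46173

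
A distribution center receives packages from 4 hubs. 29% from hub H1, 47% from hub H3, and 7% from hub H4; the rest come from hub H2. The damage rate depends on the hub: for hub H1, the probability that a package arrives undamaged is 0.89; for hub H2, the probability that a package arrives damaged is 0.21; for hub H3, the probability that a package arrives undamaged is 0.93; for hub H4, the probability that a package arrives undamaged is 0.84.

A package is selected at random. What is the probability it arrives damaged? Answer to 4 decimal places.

P(H2) = 1 − (0.29 + 0.47 + 0.07) = 0.17.
P(D|H1) = 1 − 0.89 = 0.11.
P(D|H3) = 1 − 0.93 = 0.07.
P(D|H4) = 1 − 0.84 = 0.16.
P(D) = P(D|H1)·P(H1) + P(D|H2)·P(H2) + P(D|H3)·P(H3) + P(D|H4)·P(H4)
      = 0.11·0.29 + 0.21·0.17 + 0.07·0.47 + 0.16·0.07
      = 0.0319 + 0.0357 + 0.0329 + 0.0112 = 0.1117

P(D) ≈ 0.1117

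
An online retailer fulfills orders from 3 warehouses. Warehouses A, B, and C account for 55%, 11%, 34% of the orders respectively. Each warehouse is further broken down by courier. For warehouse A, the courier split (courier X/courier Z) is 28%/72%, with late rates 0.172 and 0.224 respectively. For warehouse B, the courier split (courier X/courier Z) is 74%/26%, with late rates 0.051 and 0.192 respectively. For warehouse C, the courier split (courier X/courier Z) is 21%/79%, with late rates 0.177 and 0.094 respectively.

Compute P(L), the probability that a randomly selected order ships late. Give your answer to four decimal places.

0.1627

P(L|A) = 0.28·0.172 + 0.72·0.224 = 0.04816 + 0.16128 = 0.20944
P(L|B) = 0.74·0.051 + 0.26·0.192 = 0.03774 + 0.04992 = 0.08766
P(L|C) = 0.21·0.177 + 0.79·0.094 = 0.03717 + 0.07426 = 0.11143
By total probability over the outer partition,
P(L) = 0.55·0.20944 + 0.11·0.08766 + 0.34·0.11143
      = 0.115192 + 0.0096426 + 0.0378862 = 0.1627208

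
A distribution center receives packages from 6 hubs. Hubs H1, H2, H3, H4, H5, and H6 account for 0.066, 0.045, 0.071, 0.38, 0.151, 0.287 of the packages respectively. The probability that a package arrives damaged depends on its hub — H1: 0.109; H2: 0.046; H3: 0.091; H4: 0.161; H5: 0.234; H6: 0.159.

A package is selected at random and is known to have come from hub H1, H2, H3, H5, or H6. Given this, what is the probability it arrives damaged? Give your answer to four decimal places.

0.1560

Let S = {H1, H2, H3, H5, H6}.
P(S) = 0.066 + 0.045 + 0.071 + 0.151 + 0.287 = 0.62.
P(D ∩ S) = 0.109·0.066 + 0.046·0.045 + 0.091·0.071 + 0.234·0.151 + 0.159·0.287 = 0.007194 + 0.00207 + 0.006461 + 0.035334 + 0.045633 = 0.096692.
P(D | S) = 0.096692 / 0.62 = 0.155955…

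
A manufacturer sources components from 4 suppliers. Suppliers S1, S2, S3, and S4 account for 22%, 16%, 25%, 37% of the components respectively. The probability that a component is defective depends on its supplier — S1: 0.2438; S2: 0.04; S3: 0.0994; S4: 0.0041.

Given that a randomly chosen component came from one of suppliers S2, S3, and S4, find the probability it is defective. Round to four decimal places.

0.0420

Let S = {S2, S3, S4}.
P(S) = 0.16 + 0.25 + 0.37 = 0.78.
P(D ∩ S) = 0.04·0.16 + 0.0994·0.25 + 0.0041·0.37 = 0.0064 + 0.02485 + 0.001517 = 0.032767.
P(D | S) = 0.032767 / 0.78 = 0.042009…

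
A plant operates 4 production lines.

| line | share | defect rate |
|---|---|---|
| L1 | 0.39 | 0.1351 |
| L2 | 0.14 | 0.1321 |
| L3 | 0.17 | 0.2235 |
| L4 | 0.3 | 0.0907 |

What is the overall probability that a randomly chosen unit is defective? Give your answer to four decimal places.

P(D) ≈ 0.1364

P(D) = P(D|L1)·P(L1) + P(D|L2)·P(L2) + P(D|L3)·P(L3) + P(D|L4)·P(L4)
      = 0.1351·0.39 + 0.1321·0.14 + 0.2235·0.17 + 0.0907·0.3
      = 0.052689 + 0.018494 + 0.037995 + 0.02721 = 0.136388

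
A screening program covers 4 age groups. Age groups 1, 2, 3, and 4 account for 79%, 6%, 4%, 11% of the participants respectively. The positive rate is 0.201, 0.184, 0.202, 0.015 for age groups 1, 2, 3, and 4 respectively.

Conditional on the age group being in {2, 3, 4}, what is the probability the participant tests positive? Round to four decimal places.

Let S = {2, 3, 4}.
P(S) = 0.06 + 0.04 + 0.11 = 0.21.
P(T ∩ S) = 0.184·0.06 + 0.202·0.04 + 0.015·0.11 = 0.01104 + 0.00808 + 0.00165 = 0.02077.
P(T | S) = 0.02077 / 0.21 = 0.098905…

P(T|S) ≈ 0.0989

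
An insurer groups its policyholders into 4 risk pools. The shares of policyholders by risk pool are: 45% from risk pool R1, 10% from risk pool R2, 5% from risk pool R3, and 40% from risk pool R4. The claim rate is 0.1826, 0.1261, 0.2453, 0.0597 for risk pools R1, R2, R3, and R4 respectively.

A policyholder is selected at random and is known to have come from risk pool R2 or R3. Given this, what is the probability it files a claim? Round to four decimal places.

Let S = {R2, R3}.
P(S) = 0.1 + 0.05 = 0.15.
P(C ∩ S) = 0.1261·0.1 + 0.2453·0.05 = 0.01261 + 0.012265 = 0.024875.
P(C | S) = 0.024875 / 0.15 = 0.165833…

0.1658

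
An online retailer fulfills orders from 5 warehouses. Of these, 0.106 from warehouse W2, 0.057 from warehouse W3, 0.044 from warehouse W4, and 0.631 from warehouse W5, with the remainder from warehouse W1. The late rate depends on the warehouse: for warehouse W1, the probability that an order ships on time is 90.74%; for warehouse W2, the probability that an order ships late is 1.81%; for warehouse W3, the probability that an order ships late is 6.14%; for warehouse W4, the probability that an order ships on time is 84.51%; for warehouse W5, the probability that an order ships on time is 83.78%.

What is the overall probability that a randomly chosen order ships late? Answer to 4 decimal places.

P(W1) = 1 − (0.106 + 0.057 + 0.044 + 0.631) = 0.162.
P(L|W1) = 1 − 0.9074 = 0.0926.
P(L|W4) = 1 − 0.8451 = 0.1549.
P(L|W5) = 1 − 0.8378 = 0.1622.
Using total probability over the partition,
P(L) = P(L|W1)·P(W1) + P(L|W2)·P(W2) + P(L|W3)·P(W3) + P(L|W4)·P(W4) + P(L|W5)·P(W5)
      = 0.0926·0.162 + 0.0181·0.106 + 0.0614·0.057 + 0.1549·0.044 + 0.1622·0.631
      = 0.0150012 + 0.0019186 + 0.0034998 + 0.0068156 + 0.1023482 = 0.1295834

0.1296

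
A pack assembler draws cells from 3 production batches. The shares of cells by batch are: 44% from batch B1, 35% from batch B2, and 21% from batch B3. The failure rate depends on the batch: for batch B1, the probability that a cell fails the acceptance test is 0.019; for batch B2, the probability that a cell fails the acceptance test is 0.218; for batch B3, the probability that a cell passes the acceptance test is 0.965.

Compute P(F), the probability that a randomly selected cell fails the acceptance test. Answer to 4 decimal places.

P(F|B3) = 1 − 0.965 = 0.035.
By the law of total probability,
P(F) = P(F|B1)·P(B1) + P(F|B2)·P(B2) + P(F|B3)·P(B3)
      = 0.019·0.44 + 0.218·0.35 + 0.035·0.21
      = 0.00836 + 0.0763 + 0.00735 = 0.09201

0.0920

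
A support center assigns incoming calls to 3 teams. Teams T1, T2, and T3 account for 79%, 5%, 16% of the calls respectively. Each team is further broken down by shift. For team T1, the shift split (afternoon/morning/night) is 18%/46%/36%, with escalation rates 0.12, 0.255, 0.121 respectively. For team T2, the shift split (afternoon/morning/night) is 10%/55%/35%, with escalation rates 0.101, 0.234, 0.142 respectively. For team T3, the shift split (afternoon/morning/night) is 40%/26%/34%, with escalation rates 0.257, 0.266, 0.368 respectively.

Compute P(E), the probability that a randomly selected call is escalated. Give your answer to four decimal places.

P(E|T1) = 0.18·0.12 + 0.46·0.255 + 0.36·0.121 = 0.0216 + 0.1173 + 0.04356 = 0.18246
P(E|T2) = 0.1·0.101 + 0.55·0.234 + 0.35·0.142 = 0.0101 + 0.1287 + 0.0497 = 0.1885
P(E|T3) = 0.4·0.257 + 0.26·0.266 + 0.34·0.368 = 0.1028 + 0.06916 + 0.12512 = 0.29708
By total probability over the outer partition,
P(E) = 0.79·0.18246 + 0.05·0.1885 + 0.16·0.29708
      = 0.1441434 + 0.009425 + 0.0475328 = 0.2011012

0.2011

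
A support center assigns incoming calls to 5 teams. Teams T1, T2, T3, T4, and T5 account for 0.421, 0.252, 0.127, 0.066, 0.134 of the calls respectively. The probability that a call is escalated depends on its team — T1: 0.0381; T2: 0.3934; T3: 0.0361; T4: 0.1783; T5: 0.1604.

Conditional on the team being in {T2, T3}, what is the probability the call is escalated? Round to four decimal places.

Let S = {T2, T3}.
P(S) = 0.252 + 0.127 = 0.379.
P(E ∩ S) = 0.3934·0.252 + 0.0361·0.127 = 0.0991368 + 0.0045847 = 0.1037215.
P(E | S) = 0.1037215 / 0.379 = 0.273672…

0.2737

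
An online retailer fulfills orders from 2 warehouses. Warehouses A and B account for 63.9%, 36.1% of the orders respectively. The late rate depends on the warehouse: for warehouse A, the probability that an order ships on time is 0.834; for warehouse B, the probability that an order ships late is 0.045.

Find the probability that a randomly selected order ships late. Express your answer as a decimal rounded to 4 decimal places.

P(L|A) = 1 − 0.834 = 0.166.
Using total probability over the partition,
P(L) = P(L|A)·P(A) + P(L|B)·P(B)
      = 0.166·0.639 + 0.045·0.361
      = 0.106074 + 0.016245 = 0.122319

P(L) ≈ 0.1223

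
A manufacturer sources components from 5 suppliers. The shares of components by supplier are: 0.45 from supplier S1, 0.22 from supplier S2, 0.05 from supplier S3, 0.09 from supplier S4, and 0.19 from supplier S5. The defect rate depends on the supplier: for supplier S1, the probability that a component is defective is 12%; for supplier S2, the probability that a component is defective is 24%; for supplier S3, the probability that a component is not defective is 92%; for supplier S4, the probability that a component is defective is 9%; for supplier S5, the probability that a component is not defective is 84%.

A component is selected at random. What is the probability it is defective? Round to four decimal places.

P(D|S3) = 1 − 0.92 = 0.08.
P(D|S5) = 1 − 0.84 = 0.16.
Summing over the partition,
P(D) = P(D|S1)·P(S1) + P(D|S2)·P(S2) + P(D|S3)·P(S3) + P(D|S4)·P(S4) + P(D|S5)·P(S5)
      = 0.12·0.45 + 0.24·0.22 + 0.08·0.05 + 0.09·0.09 + 0.16·0.19
      = 0.054 + 0.0528 + 0.004 + 0.0081 + 0.0304 = 0.1493

0.1493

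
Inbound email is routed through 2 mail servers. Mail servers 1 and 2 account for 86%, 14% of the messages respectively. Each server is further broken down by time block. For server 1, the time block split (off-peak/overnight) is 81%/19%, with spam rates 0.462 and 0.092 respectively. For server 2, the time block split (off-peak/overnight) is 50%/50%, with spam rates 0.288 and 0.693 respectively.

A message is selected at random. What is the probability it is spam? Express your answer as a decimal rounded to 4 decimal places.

P(S) ≈ 0.4055

P(S|1) = 0.81·0.462 + 0.19·0.092 = 0.37422 + 0.01748 = 0.3917
P(S|2) = 0.5·0.288 + 0.5·0.693 = 0.144 + 0.3465 = 0.4905
Then overall,
P(S) = 0.86·0.3917 + 0.14·0.4905
      = 0.336862 + 0.06867 = 0.405532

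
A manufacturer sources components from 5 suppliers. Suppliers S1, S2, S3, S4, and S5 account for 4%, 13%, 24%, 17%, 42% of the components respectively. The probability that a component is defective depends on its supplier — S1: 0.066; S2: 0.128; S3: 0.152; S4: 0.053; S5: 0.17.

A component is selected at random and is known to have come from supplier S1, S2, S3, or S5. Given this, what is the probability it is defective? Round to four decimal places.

0.1532

Let S = {S1, S2, S3, S5}.
P(S) = 0.04 + 0.13 + 0.24 + 0.42 = 0.83.
P(D ∩ S) = 0.066·0.04 + 0.128·0.13 + 0.152·0.24 + 0.17·0.42 = 0.00264 + 0.01664 + 0.03648 + 0.0714 = 0.12716.
P(D | S) = 0.12716 / 0.83 = 0.153205…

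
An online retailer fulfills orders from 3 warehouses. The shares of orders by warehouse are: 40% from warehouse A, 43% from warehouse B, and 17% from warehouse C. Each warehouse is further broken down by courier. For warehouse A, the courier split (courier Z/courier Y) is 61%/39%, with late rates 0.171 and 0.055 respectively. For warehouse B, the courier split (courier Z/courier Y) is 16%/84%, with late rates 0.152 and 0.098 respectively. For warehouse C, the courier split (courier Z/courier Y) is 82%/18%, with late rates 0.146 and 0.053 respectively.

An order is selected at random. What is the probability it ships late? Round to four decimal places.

P(L|A) = 0.61·0.171 + 0.39·0.055 = 0.10431 + 0.02145 = 0.12576
P(L|B) = 0.16·0.152 + 0.84·0.098 = 0.02432 + 0.08232 = 0.10664
P(L|C) = 0.82·0.146 + 0.18·0.053 = 0.11972 + 0.00954 = 0.12926
By total probability over the outer partition,
P(L) = 0.4·0.12576 + 0.43·0.10664 + 0.17·0.12926
      = 0.050304 + 0.0458552 + 0.0219742 = 0.1181334

P(L) ≈ 0.1181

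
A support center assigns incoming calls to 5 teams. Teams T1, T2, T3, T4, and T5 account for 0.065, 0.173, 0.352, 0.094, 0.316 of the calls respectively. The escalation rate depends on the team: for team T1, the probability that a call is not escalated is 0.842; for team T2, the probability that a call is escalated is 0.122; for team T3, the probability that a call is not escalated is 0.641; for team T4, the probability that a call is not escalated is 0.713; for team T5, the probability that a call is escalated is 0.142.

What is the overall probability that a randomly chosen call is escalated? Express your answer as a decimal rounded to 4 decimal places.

0.2296

P(E|T1) = 1 − 0.842 = 0.158.
P(E|T3) = 1 − 0.641 = 0.359.
P(E|T4) = 1 − 0.713 = 0.287.
Using total probability over the partition,
P(E) = P(E|T1)·P(T1) + P(E|T2)·P(T2) + P(E|T3)·P(T3) + P(E|T4)·P(T4) + P(E|T5)·P(T5)
      = 0.158·0.065 + 0.122·0.173 + 0.359·0.352 + 0.287·0.094 + 0.142·0.316
      = 0.01027 + 0.021106 + 0.126368 + 0.026978 + 0.044872 = 0.229594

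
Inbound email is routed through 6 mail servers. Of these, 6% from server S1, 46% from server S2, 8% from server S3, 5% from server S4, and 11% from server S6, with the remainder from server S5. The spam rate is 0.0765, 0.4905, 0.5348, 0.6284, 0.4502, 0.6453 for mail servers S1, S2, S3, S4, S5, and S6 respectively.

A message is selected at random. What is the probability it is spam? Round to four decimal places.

P(S5) = 1 − (0.06 + 0.46 + 0.08 + 0.05 + 0.11) = 0.24.
P(S) = P(S|S1)·P(S1) + P(S|S2)·P(S2) + P(S|S3)·P(S3) + P(S|S4)·P(S4) + P(S|S5)·P(S5) + P(S|S6)·P(S6)
      = 0.0765·0.06 + 0.4905·0.46 + 0.5348·0.08 + 0.6284·0.05 + 0.4502·0.24 + 0.6453·0.11
      = 0.00459 + 0.22563 + 0.042784 + 0.03142 + 0.108048 + 0.070983 = 0.483455

P(S) ≈ 0.4835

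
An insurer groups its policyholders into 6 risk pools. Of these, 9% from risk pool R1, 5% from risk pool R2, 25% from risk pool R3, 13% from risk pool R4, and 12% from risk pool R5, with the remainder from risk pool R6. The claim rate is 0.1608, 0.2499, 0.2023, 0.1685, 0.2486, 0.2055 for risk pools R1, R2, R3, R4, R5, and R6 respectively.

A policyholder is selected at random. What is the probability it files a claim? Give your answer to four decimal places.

P(R6) = 1 − (0.09 + 0.05 + 0.25 + 0.13 + 0.12) = 0.36.
Using total probability over the partition,
P(C) = P(C|R1)·P(R1) + P(C|R2)·P(R2) + P(C|R3)·P(R3) + P(C|R4)·P(R4) + P(C|R5)·P(R5) + P(C|R6)·P(R6)
      = 0.1608·0.09 + 0.2499·0.05 + 0.2023·0.25 + 0.1685·0.13 + 0.2486·0.12 + 0.2055·0.36
      = 0.014472 + 0.012495 + 0.050575 + 0.021905 + 0.029832 + 0.07398 = 0.203259

0.2033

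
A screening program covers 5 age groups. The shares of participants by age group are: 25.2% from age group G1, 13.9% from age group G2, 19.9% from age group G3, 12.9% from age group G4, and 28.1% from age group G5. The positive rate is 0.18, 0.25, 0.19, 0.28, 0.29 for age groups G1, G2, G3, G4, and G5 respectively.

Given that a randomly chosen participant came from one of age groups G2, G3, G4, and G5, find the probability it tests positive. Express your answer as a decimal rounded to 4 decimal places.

Let S = {G2, G3, G4, G5}.
P(S) = 0.139 + 0.199 + 0.129 + 0.281 = 0.748.
P(T ∩ S) = 0.25·0.139 + 0.19·0.199 + 0.28·0.129 + 0.29·0.281 = 0.03475 + 0.03781 + 0.03612 + 0.08149 = 0.19017.
P(T | S) = 0.19017 / 0.748 = 0.254238…

P(T|S) ≈ 0.2542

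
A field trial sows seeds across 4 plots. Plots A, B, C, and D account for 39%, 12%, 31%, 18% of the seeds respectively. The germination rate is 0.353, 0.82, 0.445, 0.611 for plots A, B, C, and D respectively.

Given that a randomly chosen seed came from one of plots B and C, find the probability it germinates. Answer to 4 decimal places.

Let S = {B, C}.
P(S) = 0.12 + 0.31 = 0.43.
P(G ∩ S) = 0.82·0.12 + 0.445·0.31 = 0.0984 + 0.13795 = 0.23635.
P(G | S) = 0.23635 / 0.43 = 0.549651…

0.5497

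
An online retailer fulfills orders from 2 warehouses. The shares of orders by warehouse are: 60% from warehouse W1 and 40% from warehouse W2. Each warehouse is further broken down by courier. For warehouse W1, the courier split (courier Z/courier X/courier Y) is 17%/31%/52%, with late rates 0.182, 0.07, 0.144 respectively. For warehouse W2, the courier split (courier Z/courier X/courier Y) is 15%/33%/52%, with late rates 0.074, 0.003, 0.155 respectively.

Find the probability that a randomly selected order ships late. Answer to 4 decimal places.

P(L|W1) = 0.17·0.182 + 0.31·0.07 + 0.52·0.144 = 0.03094 + 0.0217 + 0.07488 = 0.12752
P(L|W2) = 0.15·0.074 + 0.33·0.003 + 0.52·0.155 = 0.0111 + 0.00099 + 0.0806 = 0.09269
By total probability over the outer partition,
P(L) = 0.6·0.12752 + 0.4·0.09269
      = 0.076512 + 0.037076 = 0.113588

P(L) ≈ 0.1136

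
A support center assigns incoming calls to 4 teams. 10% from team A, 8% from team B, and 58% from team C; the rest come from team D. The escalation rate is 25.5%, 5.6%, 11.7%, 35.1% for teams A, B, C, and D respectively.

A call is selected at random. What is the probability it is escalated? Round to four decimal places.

P(D) = 1 − (0.1 + 0.08 + 0.58) = 0.24.
Using total probability over the partition,
P(E) = P(E|A)·P(A) + P(E|B)·P(B) + P(E|C)·P(C) + P(E|D)·P(D)
      = 0.255·0.1 + 0.056·0.08 + 0.117·0.58 + 0.351·0.24
      = 0.0255 + 0.00448 + 0.06786 + 0.08424 = 0.18208

0.1821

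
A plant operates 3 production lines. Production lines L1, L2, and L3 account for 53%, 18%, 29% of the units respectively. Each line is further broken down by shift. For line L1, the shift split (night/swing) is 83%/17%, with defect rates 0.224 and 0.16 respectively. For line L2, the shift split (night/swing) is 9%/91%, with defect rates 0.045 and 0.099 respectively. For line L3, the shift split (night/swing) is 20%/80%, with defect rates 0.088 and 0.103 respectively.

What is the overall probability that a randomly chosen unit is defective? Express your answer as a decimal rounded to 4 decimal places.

P(D|L1) = 0.83·0.224 + 0.17·0.16 = 0.18592 + 0.0272 = 0.21312
P(D|L2) = 0.09·0.045 + 0.91·0.099 = 0.00405 + 0.09009 = 0.09414
P(D|L3) = 0.2·0.088 + 0.8·0.103 = 0.0176 + 0.0824 = 0.1
Then overall,
P(D) = 0.53·0.21312 + 0.18·0.09414 + 0.29·0.1
      = 0.1129536 + 0.0169452 + 0.029 = 0.1588988

P(D) ≈ 0.1589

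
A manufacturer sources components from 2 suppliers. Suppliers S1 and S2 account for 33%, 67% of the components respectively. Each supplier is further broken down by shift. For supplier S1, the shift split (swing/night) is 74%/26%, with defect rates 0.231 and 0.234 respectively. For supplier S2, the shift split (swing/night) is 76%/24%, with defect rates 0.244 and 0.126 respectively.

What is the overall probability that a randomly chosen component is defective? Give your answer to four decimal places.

0.2210

P(D|S1) = 0.74·0.231 + 0.26·0.234 = 0.17094 + 0.06084 = 0.23178
P(D|S2) = 0.76·0.244 + 0.24·0.126 = 0.18544 + 0.03024 = 0.21568
By total probability over the outer partition,
P(D) = 0.33·0.23178 + 0.67·0.21568
      = 0.0764874 + 0.1445056 = 0.220993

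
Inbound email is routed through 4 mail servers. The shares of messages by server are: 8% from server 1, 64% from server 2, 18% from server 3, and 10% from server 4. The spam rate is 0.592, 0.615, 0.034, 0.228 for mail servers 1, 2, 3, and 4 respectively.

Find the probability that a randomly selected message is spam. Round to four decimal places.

0.4699

P(S) = P(S|1)·P(1) + P(S|2)·P(2) + P(S|3)·P(3) + P(S|4)·P(4)
      = 0.592·0.08 + 0.615·0.64 + 0.034·0.18 + 0.228·0.1
      = 0.04736 + 0.3936 + 0.00612 + 0.0228 = 0.46988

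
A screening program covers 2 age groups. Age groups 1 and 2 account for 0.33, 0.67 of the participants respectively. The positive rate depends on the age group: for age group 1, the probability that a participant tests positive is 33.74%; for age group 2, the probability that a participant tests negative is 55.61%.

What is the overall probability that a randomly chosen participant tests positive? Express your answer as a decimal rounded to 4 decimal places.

P(T|2) = 1 − 0.5561 = 0.4439.
P(T) = P(T|1)·P(1) + P(T|2)·P(2)
      = 0.3374·0.33 + 0.4439·0.67
      = 0.111342 + 0.297413 = 0.408755

0.4088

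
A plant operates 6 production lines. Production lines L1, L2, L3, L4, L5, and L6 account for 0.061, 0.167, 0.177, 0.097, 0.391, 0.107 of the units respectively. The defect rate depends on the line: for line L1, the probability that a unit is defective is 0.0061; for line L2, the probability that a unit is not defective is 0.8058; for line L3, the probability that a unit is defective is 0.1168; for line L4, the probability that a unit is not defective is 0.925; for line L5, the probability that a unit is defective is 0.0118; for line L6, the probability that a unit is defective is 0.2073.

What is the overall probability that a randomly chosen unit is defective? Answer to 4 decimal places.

P(D) ≈ 0.0875

P(D|L2) = 1 − 0.8058 = 0.1942.
P(D|L4) = 1 − 0.925 = 0.075.
P(D) = P(D|L1)·P(L1) + P(D|L2)·P(L2) + P(D|L3)·P(L3) + P(D|L4)·P(L4) + P(D|L5)·P(L5) + P(D|L6)·P(L6)
      = 0.0061·0.061 + 0.1942·0.167 + 0.1168·0.177 + 0.075·0.097 + 0.0118·0.391 + 0.2073·0.107
      = 0.0003721 + 0.0324314 + 0.0206736 + 0.007275 + 0.0046138 + 0.0221811 = 0.087547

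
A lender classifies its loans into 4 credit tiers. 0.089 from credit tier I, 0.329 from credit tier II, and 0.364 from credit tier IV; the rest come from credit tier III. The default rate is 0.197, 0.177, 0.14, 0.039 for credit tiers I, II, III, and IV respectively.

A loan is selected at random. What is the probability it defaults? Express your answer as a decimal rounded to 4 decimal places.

P(III) = 1 − (0.089 + 0.329 + 0.364) = 0.218.
P(D) = P(D|I)·P(I) + P(D|II)·P(II) + P(D|III)·P(III) + P(D|IV)·P(IV)
      = 0.197·0.089 + 0.177·0.329 + 0.14·0.218 + 0.039·0.364
      = 0.017533 + 0.058233 + 0.03052 + 0.014196 = 0.120482

0.1205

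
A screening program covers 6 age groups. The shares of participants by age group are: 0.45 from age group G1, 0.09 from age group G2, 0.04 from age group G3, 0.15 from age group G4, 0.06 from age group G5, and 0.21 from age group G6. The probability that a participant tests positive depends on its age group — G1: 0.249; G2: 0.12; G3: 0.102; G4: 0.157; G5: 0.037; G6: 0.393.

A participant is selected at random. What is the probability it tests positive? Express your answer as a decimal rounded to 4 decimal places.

0.2352

P(T) = P(T|G1)·P(G1) + P(T|G2)·P(G2) + P(T|G3)·P(G3) + P(T|G4)·P(G4) + P(T|G5)·P(G5) + P(T|G6)·P(G6)
      = 0.249·0.45 + 0.12·0.09 + 0.102·0.04 + 0.157·0.15 + 0.037·0.06 + 0.393·0.21
      = 0.11205 + 0.0108 + 0.00408 + 0.02355 + 0.00222 + 0.08253 = 0.23523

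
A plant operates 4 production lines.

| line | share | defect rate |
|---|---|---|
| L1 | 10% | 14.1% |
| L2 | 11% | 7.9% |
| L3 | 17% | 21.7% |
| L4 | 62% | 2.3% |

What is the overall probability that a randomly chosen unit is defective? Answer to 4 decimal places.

P(D) = P(D|L1)·P(L1) + P(D|L2)·P(L2) + P(D|L3)·P(L3) + P(D|L4)·P(L4)
      = 0.141·0.1 + 0.079·0.11 + 0.217·0.17 + 0.023·0.62
      = 0.0141 + 0.00869 + 0.03689 + 0.01426 = 0.07394

P(D) ≈ 0.0739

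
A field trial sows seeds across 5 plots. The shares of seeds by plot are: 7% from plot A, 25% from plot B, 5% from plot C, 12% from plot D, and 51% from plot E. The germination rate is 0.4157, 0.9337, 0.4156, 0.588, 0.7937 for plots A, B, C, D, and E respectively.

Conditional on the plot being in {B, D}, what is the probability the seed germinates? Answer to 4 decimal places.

Let S = {B, D}.
P(S) = 0.25 + 0.12 = 0.37.
P(G ∩ S) = 0.9337·0.25 + 0.588·0.12 = 0.233425 + 0.07056 = 0.303985.
P(G | S) = 0.303985 / 0.37 = 0.821581…

P(G|S) ≈ 0.8216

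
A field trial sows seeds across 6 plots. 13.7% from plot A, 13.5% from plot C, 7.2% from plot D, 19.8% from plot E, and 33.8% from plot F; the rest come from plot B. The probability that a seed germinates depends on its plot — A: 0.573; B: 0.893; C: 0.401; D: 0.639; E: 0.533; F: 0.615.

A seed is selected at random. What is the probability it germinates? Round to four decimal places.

0.5992

P(B) = 1 − (0.137 + 0.135 + 0.072 + 0.198 + 0.338) = 0.12.
P(G) = P(G|A)·P(A) + P(G|B)·P(B) + P(G|C)·P(C) + P(G|D)·P(D) + P(G|E)·P(E) + P(G|F)·P(F)
      = 0.573·0.137 + 0.893·0.12 + 0.401·0.135 + 0.639·0.072 + 0.533·0.198 + 0.615·0.338
      = 0.078501 + 0.10716 + 0.054135 + 0.046008 + 0.105534 + 0.20787 = 0.599208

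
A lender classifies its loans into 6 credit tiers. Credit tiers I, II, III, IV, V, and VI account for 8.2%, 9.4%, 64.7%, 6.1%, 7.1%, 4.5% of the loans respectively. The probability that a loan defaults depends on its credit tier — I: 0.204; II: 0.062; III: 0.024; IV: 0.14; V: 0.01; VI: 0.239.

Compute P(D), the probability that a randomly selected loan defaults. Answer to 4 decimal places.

P(D) = P(D|I)·P(I) + P(D|II)·P(II) + P(D|III)·P(III) + P(D|IV)·P(IV) + P(D|V)·P(V) + P(D|VI)·P(VI)
      = 0.204·0.082 + 0.062·0.094 + 0.024·0.647 + 0.14·0.061 + 0.01·0.071 + 0.239·0.045
      = 0.016728 + 0.005828 + 0.015528 + 0.00854 + 0.00071 + 0.010755 = 0.058089

0.0581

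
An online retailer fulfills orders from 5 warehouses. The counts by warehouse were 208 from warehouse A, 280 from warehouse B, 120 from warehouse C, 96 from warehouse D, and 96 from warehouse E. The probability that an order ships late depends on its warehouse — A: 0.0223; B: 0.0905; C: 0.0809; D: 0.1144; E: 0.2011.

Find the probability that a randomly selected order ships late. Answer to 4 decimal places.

Total: 208 + 280 + 120 + 96 + 96 = 800.
P(A) = 208/800 = 0.26. P(B) = 280/800 = 0.35. P(C) = 120/800 = 0.15. P(D) = 96/800 = 0.12. P(E) = 96/800 = 0.12.
P(L) = P(L|A)·P(A) + P(L|B)·P(B) + P(L|C)·P(C) + P(L|D)·P(D) + P(L|E)·P(E)
      = 0.0223·0.26 + 0.0905·0.35 + 0.0809·0.15 + 0.1144·0.12 + 0.2011·0.12
      = 0.005798 + 0.031675 + 0.012135 + 0.013728 + 0.024132 = 0.087468

0.0875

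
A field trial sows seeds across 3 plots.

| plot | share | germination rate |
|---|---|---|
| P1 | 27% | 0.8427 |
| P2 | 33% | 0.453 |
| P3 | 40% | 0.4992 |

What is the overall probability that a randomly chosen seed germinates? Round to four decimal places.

By the law of total probability,
P(G) = P(G|P1)·P(P1) + P(G|P2)·P(P2) + P(G|P3)·P(P3)
      = 0.8427·0.27 + 0.453·0.33 + 0.4992·0.4
      = 0.227529 + 0.14949 + 0.19968 = 0.576699

0.5767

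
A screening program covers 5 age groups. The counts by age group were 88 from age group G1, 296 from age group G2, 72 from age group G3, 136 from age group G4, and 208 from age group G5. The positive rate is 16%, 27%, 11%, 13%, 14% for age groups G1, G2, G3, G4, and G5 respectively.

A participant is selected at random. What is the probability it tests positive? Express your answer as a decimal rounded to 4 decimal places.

Total: 88 + 296 + 72 + 136 + 208 = 800.
P(G1) = 88/800 = 0.11. P(G2) = 296/800 = 0.37. P(G3) = 72/800 = 0.09. P(G4) = 136/800 = 0.17. P(G5) = 208/800 = 0.26.
P(T) = P(T|G1)·P(G1) + P(T|G2)·P(G2) + P(T|G3)·P(G3) + P(T|G4)·P(G4) + P(T|G5)·P(G5)
      = 0.16·0.11 + 0.27·0.37 + 0.11·0.09 + 0.13·0.17 + 0.14·0.26
      = 0.0176 + 0.0999 + 0.0099 + 0.0221 + 0.0364 = 0.1859

0.1859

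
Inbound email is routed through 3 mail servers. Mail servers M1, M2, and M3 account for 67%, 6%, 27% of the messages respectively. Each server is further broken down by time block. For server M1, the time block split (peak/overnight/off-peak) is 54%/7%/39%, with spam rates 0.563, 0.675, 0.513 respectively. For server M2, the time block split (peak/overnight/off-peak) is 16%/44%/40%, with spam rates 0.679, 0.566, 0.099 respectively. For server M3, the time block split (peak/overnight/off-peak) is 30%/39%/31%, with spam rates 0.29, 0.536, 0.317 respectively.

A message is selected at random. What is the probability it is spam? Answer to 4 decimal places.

P(S|M1) = 0.54·0.563 + 0.07·0.675 + 0.39·0.513 = 0.30402 + 0.04725 + 0.20007 = 0.55134
P(S|M2) = 0.16·0.679 + 0.44·0.566 + 0.4·0.099 = 0.10864 + 0.24904 + 0.0396 = 0.39728
P(S|M3) = 0.3·0.29 + 0.39·0.536 + 0.31·0.317 = 0.087 + 0.20904 + 0.09827 = 0.39431
By total probability over the outer partition,
P(S) = 0.67·0.55134 + 0.06·0.39728 + 0.27·0.39431
      = 0.3693978 + 0.0238368 + 0.1064637 = 0.4996983

P(S) ≈ 0.4997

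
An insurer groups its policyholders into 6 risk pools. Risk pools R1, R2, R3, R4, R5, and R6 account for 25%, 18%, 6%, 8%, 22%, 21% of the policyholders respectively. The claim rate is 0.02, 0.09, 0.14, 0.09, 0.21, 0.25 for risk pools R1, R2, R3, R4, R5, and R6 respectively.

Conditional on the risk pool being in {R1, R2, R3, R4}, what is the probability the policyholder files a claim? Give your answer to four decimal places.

0.0646

Let S = {R1, R2, R3, R4}.
P(S) = 0.25 + 0.18 + 0.06 + 0.08 = 0.57.
P(C ∩ S) = 0.02·0.25 + 0.09·0.18 + 0.14·0.06 + 0.09·0.08 = 0.005 + 0.0162 + 0.0084 + 0.0072 = 0.0368.
P(C | S) = 0.0368 / 0.57 = 0.064561…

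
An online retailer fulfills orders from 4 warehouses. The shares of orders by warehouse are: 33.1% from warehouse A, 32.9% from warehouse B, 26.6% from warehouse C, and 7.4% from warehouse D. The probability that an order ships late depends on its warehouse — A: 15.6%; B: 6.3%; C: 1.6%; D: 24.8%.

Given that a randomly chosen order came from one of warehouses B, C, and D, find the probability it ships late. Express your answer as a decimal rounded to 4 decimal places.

P(L|S) ≈ 0.0648

Let S = {B, C, D}.
P(S) = 0.329 + 0.266 + 0.074 = 0.669.
P(L ∩ S) = 0.063·0.329 + 0.016·0.266 + 0.248·0.074 = 0.020727 + 0.004256 + 0.018352 = 0.043335.
P(L | S) = 0.043335 / 0.669 = 0.064776…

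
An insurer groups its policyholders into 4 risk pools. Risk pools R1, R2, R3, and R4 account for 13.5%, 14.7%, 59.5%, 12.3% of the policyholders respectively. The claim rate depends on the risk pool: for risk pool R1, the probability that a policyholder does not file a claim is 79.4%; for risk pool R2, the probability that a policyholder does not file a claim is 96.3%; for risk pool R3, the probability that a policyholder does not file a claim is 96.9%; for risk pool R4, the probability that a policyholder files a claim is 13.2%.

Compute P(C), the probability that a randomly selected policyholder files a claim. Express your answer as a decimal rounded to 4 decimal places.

P(C|R1) = 1 − 0.794 = 0.206.
P(C|R2) = 1 − 0.963 = 0.037.
P(C|R3) = 1 − 0.969 = 0.031.
Summing over the partition,
P(C) = P(C|R1)·P(R1) + P(C|R2)·P(R2) + P(C|R3)·P(R3) + P(C|R4)·P(R4)
      = 0.206·0.135 + 0.037·0.147 + 0.031·0.595 + 0.132·0.123
      = 0.02781 + 0.005439 + 0.018445 + 0.016236 = 0.06793

0.0679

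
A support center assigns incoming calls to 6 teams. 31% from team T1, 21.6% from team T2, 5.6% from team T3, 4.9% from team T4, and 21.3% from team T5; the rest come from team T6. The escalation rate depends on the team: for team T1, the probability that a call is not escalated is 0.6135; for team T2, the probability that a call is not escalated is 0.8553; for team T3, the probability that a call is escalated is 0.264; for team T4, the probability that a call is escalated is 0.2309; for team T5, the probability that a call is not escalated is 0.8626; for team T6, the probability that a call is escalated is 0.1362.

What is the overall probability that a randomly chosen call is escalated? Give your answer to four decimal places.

P(T6) = 1 − (0.31 + 0.216 + 0.056 + 0.049 + 0.213) = 0.156.
P(E|T1) = 1 − 0.6135 = 0.3865.
P(E|T2) = 1 − 0.8553 = 0.1447.
P(E|T5) = 1 − 0.8626 = 0.1374.
P(E) = P(E|T1)·P(T1) + P(E|T2)·P(T2) + P(E|T3)·P(T3) + P(E|T4)·P(T4) + P(E|T5)·P(T5) + P(E|T6)·P(T6)
      = 0.3865·0.31 + 0.1447·0.216 + 0.264·0.056 + 0.2309·0.049 + 0.1374·0.213 + 0.1362·0.156
      = 0.119815 + 0.0312552 + 0.014784 + 0.0113141 + 0.0292662 + 0.0212472 = 0.2276817

P(E) ≈ 0.2277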